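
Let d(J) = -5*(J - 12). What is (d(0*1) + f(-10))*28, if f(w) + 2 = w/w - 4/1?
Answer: 1540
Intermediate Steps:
d(J) = 60 - 5*J (d(J) = -5*(-12 + J) = 60 - 5*J)
f(w) = -5 (f(w) = -2 + (w/w - 4/1) = -2 + (1 - 4*1) = -2 + (1 - 4) = -2 - 3 = -5)
(d(0*1) + f(-10))*28 = ((60 - 0) - 5)*28 = ((60 - 5*0) - 5)*28 = ((60 + 0) - 5)*28 = (60 - 5)*28 = 55*28 = 1540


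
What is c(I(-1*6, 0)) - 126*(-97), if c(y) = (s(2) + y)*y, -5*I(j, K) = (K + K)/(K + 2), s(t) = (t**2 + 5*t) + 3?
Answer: 12222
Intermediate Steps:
s(t) = 3 + t**2 + 5*t
I(j, K) = -2*K/(5*(2 + K)) (I(j, K) = -(K + K)/(5*(K + 2)) = -2*K/(5*(2 + K)))
c(y) = y*(17 + y) (c(y) = ((3 + 2**2 + 5*2) + y)*y = ((3 + 4 + 10) + y)*y = (17 + y)*y = y*(17 + y))
c(I(-1*6, 0)) - 126*(-97) = (-2*0/(10 + 5*0))*(17 - 2*0/(10 + 5*0)) - 126*(-97) = (-2*0/(10 + 0))*(17 - 2*0/(10 + 0)) + 12222 = (-2*0/10)*(17 - 2*0/10) + 12222 = (-2*0*1/10)*(17 - 2*0*1/10) + 12222 = 0*(17 + 0) + 12222 = 0*17 + 12222 = 0 + 12222 = 12222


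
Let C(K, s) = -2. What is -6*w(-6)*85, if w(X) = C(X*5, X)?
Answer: 1020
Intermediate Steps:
w(X) = -2
-6*w(-6)*85 = -6*(-2)*85 = 12*85 = 1020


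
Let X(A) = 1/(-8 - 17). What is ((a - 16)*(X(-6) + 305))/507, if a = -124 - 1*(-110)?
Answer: -15248/845 ≈ -18.045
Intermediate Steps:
X(A) = -1/25 (X(A) = 1/(-25) = -1/25)
a = -14 (a = -124 + 110 = -14)
((a - 16)*(X(-6) + 305))/507 = ((-14 - 16)*(-1/25 + 305))/507 = -30*7624/25*(1/507) = -45744/5*1/507 = -15248/845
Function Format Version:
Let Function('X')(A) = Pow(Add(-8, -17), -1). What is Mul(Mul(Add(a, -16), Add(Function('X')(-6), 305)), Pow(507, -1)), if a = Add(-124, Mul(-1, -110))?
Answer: Rational(-15248, 845) ≈ -18.045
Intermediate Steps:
Function('X')(A) = Rational(-1, 25) (Function('X')(A) = Pow(-25, -1) = Rational(-1, 25))
a = -14 (a = Add(-124, 110) = -14)
Mul(Mul(Add(a, -16), Add(Function('X')(-6), 305)), Pow(507, -1)) = Mul(Mul(Add(-14, -16), Add(Rational(-1, 25), 305)), Pow(507, -1)) = Mul(Mul(-30, Rational(7624, 25)), Rational(1, 507)) = Mul(Rational(-45744, 5), Rational(1, 507)) = Rational(-15248, 845)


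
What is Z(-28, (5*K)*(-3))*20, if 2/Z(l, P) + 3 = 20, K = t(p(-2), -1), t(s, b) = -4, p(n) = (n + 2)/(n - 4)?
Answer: 40/17 ≈ 2.3529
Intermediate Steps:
p(n) = (2 + n)/(-4 + n)
K = -4
Z(l, P) = 2/17 (Z(l, P) = 2/(-3 + 20) = 2/17)
Z(-28, (5*K)*(-3))*20 = (2/17)*20 = 40/17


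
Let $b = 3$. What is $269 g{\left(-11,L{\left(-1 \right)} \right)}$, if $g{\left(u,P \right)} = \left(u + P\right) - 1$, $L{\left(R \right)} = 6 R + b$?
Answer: $-4035$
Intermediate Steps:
$L{\left(R \right)} = 3 + 6 R$ ($L{\left(R \right)} = 6 R + 3 = 3 + 6 R$)
$g{\left(u,P \right)} = -1 + P + u$ ($g{\left(u,P \right)} = \left(P + u\right) - 1 = -1 + P + u$)
$269 g{\left(-11,L{\left(-1 \right)} \right)} = 269 \left(-1 + \left(3 + 6 \left(-1\right)\right) - 11\right) = 269 \left(-1 + \left(3 - 6\right) - 11\right) = 269 \left(-1 - 3 - 11\right) = 269 \left(-15\right) = -4035$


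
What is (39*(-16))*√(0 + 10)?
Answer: -624*√10 ≈ -1973.3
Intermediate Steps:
(39*(-16))*√(0 + 10) = -624*√10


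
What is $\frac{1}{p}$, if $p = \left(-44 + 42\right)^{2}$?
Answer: $\frac{1}{4} \approx 0.25$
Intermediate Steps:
$p = 4$ ($p = \left(-2\right)^{2} = 4$)
$\frac{1}{p} = \frac{1}{4}$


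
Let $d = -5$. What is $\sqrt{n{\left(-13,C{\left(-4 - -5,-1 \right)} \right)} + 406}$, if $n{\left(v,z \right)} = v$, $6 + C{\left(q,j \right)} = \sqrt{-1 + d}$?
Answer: $\sqrt{393} \approx 19.824$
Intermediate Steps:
$C{\left(q,j \right)} = -6 + i \sqrt{6}$ ($C{\left(q,j \right)} = -6 + \sqrt{-1 - 5} = -6 + \sqrt{-6} = -6 + i \sqrt{6}$)
$\sqrt{n{\left(-13,C{\left(-4 - -5,-1 \right)} \right)} + 406} = \sqrt{-13 + 406} = \sqrt{393}$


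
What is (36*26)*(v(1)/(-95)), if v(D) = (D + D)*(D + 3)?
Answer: -7488/95 ≈ -78.821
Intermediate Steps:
v(D) = 2*D*(3 + D) (v(D) = (2*D)*(3 + D) = 2*D*(3 + D))
(36*26)*(v(1)/(-95)) = (36*26)*((2*1*(3 + 1))/(-95)) = 936*((2*1*4)*(-1/95)) = 936*(8*(-1/95)) = 936*(-8/95) = -7488/95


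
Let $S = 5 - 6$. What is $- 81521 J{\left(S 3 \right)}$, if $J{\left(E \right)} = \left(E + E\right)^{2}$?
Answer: $-2934756$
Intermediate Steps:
$S = -1$ ($S = 5 - 6 = -1$)
$J{\left(E \right)} = 4 E^{2}$ ($J{\left(E \right)} = \left(2 E\right)^{2} = 4 E^{2}$)
$- 81521 J{\left(S 3 \right)} = - 81521 \cdot 4 \left(\left(-1\right) 3\right)^{2} = - 81521 \cdot 4 \left(-3\right)^{2} = - 81521 \cdot 4 \cdot 9 = \left(-81521\right) 36 = -2934756$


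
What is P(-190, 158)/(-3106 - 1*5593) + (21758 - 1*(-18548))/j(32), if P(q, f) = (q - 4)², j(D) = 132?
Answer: 172826971/574134 ≈ 301.02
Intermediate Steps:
P(q, f) = (-4 + q)²
P(-190, 158)/(-3106 - 1*5593) + (21758 - 1*(-18548))/j(32) = (-4 - 190)²/(-3106 - 1*5593) + (21758 - 1*(-18548))/132 = (-194)²/(-3106 - 5593) + (21758 + 18548)*(1/132) = 37636/(-8699) + 40306*(1/132) = 37636*(-1/8699) + 20153/66 = -37636/8699 + 20153/66 = 172826971/574134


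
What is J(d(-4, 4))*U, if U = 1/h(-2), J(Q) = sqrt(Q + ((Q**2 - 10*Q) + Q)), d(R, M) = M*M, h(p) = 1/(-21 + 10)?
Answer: -88*sqrt(2) ≈ -124.45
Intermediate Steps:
h(p) = -1/11 (h(p) = 1/(-11) = -1/11)
d(R, M) = M**2
J(Q) = sqrt(Q**2 - 8*Q) (J(Q) = sqrt(Q + (Q**2 - 9*Q)) = sqrt(Q**2 - 8*Q))
U = -11 (U = 1/(-1/11) = -11)
J(d(-4, 4))*U = sqrt(4**2*(-8 + 4**2))*(-11) = sqrt(16*(-8 + 16))*(-11) = sqrt(16*8)*(-11) = sqrt(128)*(-11) = (8*sqrt(2))*(-11) = -88*sqrt(2)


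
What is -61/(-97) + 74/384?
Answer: 15301/18624 ≈ 0.82157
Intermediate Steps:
-61/(-97) + 74/384 = -61*(-1/97) + 74*(1/384) = 61/97 + 37/192 = 15301/18624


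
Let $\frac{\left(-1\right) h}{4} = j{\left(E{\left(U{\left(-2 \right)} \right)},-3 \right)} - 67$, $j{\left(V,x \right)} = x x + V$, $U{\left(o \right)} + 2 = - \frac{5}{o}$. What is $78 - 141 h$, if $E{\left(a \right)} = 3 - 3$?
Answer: $-32634$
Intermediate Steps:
$U{\left(o \right)} = -2 - \frac{5}{o}$
$E{\left(a \right)} = 0$ ($E{\left(a \right)} = 3 - 3 = 0$)
$j{\left(V,x \right)} = V + x^{2}$ ($j{\left(V,x \right)} = x^{2} + V = V + x^{2}$)
$h = 232$ ($h = - 4 \left(\left(0 + \left(-3\right)^{2}\right) - 67\right) = - 4 \left(\left(0 + 9\right) - 67\right) = - 4 \left(9 - 67\right) = \left(-4\right) \left(-58\right) = 232$)
$78 - 141 h = 78 - 32712 = -32634$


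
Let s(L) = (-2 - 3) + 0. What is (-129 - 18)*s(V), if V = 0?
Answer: 735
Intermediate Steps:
s(L) = -5 (s(L) = -5 + 0 = -5)
(-129 - 18)*s(V) = (-129 - 18)*(-5) = -147*(-5) = 735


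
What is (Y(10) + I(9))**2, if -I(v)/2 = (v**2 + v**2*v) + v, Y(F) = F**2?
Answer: 2365444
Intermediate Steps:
I(v) = -2*v - 2*v**2 - 2*v**3 (I(v) = -2*((v**2 + v**2*v) + v) = -2*((v**2 + v**3) + v) = -2*(v + v**2 + v**3) = -2*v - 2*v**2 - 2*v**3)
(Y(10) + I(9))**2 = (10**2 - 2*9*(1 + 9 + 9**2))**2 = (100 - 2*9*(1 + 9 + 81))**2 = (100 - 2*9*91)**2 = (100 - 1638)**2 = (-1538)**2 = 2365444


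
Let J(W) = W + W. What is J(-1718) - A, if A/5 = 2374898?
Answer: -11877926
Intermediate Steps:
J(W) = 2*W
A = 11874490 (A = 5*2374898 = 11874490)
J(-1718) - A = 2*(-1718) - 1*11874490 = -3436 - 11874490 = -11877926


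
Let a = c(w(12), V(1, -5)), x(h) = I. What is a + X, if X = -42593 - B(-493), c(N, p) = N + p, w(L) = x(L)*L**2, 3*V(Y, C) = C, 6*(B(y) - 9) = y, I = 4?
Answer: -83891/2 ≈ -41946.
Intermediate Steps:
B(y) = 9 + y/6
V(Y, C) = C/3
x(h) = 4
w(L) = 4*L**2
a = 1723/3 (a = 4*12**2 + (1/3)*(-5) = 4*144 - 5/3 = 576 - 5/3 = 1723/3 ≈ 574.33)
X = -255119/6 (X = -42593 - (9 + (1/6)*(-493)) = -42593 - (9 - 493/6) = -42593 - 1*(-439/6) = -42593 + 439/6 = -255119/6 ≈ -42520.)
a + X = 1723/3 - 255119/6 = -83891/2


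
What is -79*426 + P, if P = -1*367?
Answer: -34021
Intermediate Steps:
P = -367
-79*426 + P = -79*426 - 367 = -33654 - 367 = -34021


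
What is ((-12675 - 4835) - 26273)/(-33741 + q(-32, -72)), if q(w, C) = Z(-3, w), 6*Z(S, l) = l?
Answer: 131349/101239 ≈ 1.2974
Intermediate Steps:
Z(S, l) = l/6
q(w, C) = w/6
((-12675 - 4835) - 26273)/(-33741 + q(-32, -72)) = ((-12675 - 4835) - 26273)/(-33741 + (⅙)*(-32)) = (-17510 - 26273)/(-33741 - 16/3) = -43783/(-101239/3) = -43783*(-3/101239) = 131349/101239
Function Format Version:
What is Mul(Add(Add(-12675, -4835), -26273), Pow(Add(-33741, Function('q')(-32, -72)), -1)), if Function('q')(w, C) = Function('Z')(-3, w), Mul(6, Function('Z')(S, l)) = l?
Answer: Rational(131349, 101239) ≈ 1.2974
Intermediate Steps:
Function('Z')(S, l) = Mul(Rational(1, 6), l)
Function('q')(w, C) = Mul(Rational(1, 6), w)
Mul(Add(Add(-12675, -4835), -26273), Pow(Add(-33741, Function('q')(-32, -72)), -1)) = Mul(Add(Add(-12675, -4835), -26273), Pow(Add(-33741, Mul(Rational(1, 6), -32)), -1)) = Mul(Add(-17510, -26273), Pow(Add(-33741, Rational(-16, 3)), -1)) = Mul(-43783, Pow(Rational(-101239, 3), -1)) = Mul(-43783, Rational(-3, 101239)) = Rational(131349, 101239)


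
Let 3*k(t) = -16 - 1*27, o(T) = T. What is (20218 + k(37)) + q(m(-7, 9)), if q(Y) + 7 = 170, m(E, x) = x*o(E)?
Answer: 61100/3 ≈ 20367.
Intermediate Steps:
k(t) = -43/3 (k(t) = (-16 - 1*27)/3 = (-16 - 27)/3 = (1/3)*(-43) = -43/3)
m(E, x) = E*x (m(E, x) = x*E = E*x)
q(Y) = 163 (q(Y) = -7 + 170 = 163)
(20218 + k(37)) + q(m(-7, 9)) = (20218 - 43/3) + 163 = 60611/3 + 163 = 61100/3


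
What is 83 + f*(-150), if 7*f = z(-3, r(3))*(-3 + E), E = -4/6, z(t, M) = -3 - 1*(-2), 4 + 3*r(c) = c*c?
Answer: 31/7 ≈ 4.4286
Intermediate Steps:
r(c) = -4/3 + c²/3 (r(c) = -4/3 + (c*c)/3 = -4/3 + c²/3)
z(t, M) = -1 (z(t, M) = -3 + 2 = -1)
E = -⅔ (E = -4*⅙ = -⅔ ≈ -0.66667)
f = 11/21 (f = (-(-3 - ⅔))/7 = (-1*(-11/3))/7 = (⅐)*(11/3) = 11/21 ≈ 0.52381)
83 + f*(-150) = 83 + (11/21)*(-150) = 83 - 550/7 = 31/7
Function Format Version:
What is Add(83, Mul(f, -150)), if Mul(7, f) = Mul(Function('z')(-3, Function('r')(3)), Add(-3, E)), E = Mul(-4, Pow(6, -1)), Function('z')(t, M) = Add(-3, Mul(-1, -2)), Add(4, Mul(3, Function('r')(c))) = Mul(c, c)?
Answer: Rational(31, 7) ≈ 4.4286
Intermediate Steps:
Function('r')(c) = Add(Rational(-4, 3), Mul(Rational(1, 3), Pow(c, 2))) (Function('r')(c) = Add(Rational(-4, 3), Mul(Rational(1, 3), Mul(c, c))) = Add(Rational(-4, 3), Mul(Rational(1, 3), Pow(c, 2))))
Function('z')(t, M) = -1 (Function('z')(t, M) = Add(-3, 2) = -1)
E = Rational(-2, 3) (E = Mul(-4, Rational(1, 6)) = Rational(-2, 3) ≈ -0.66667)
f = Rational(11, 21) (f = Mul(Rational(1, 7), Mul(-1, Add(-3, Rational(-2, 3)))) = Mul(Rational(1, 7), Mul(-1, Rational(-11, 3))) = Mul(Rational(1, 7), Rational(11, 3)) = Rational(11, 21) ≈ 0.52381)
Add(83, Mul(f, -150)) = Add(83, Mul(Rational(11, 21), -150)) = Add(83, Rational(-550, 7)) = Rational(31, 7)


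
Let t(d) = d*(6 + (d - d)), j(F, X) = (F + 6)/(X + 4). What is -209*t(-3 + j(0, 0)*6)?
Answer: -7524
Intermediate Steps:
j(F, X) = (6 + F)/(4 + X)
t(d) = 6*d (t(d) = d*(6 + 0) = d*6 = 6*d)
-209*t(-3 + j(0, 0)*6) = -1254*(-3 + ((6 + 0)/(4 + 0))*6) = -1254*(-3 + (6/4)*6) = -1254*(-3 + ((1/4)*6)*6) = -1254*(-3 + (3/2)*6) = -1254*(-3 + 9) = -1254*6 = -209*36 = -7524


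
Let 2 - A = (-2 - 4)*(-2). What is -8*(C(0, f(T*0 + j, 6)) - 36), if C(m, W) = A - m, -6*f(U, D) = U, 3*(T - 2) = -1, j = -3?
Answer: 368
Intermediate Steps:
T = 5/3 (T = 2 + (1/3)*(-1) = 2 - 1/3 = 5/3 ≈ 1.6667)
A = -10 (A = 2 - (-2 - 4)*(-2) = 2 - (-6)*(-2) = 2 - 1*12 = 2 - 12 = -10)
f(U, D) = -U/6
C(m, W) = -10 - m
-8*(C(0, f(T*0 + j, 6)) - 36) = -8*((-10 - 1*0) - 36) = -8*((-10 + 0) - 36) = -8*(-10 - 36) = -8*(-46) = 368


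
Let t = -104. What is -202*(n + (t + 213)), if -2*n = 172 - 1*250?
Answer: -29896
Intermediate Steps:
n = 39 (n = -(172 - 1*250)/2 = -(172 - 250)/2 = -½*(-78) = 39)
-202*(n + (t + 213)) = -202*(39 + (-104 + 213)) = -202*(39 + 109) = -202*148 = -29896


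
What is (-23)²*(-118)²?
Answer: 7365796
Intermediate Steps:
(-23)²*(-118)² = 529*13924 = 7365796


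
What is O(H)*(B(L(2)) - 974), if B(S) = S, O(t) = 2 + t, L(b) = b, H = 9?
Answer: -10692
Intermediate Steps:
O(H)*(B(L(2)) - 974) = (2 + 9)*(2 - 974) = 11*(-972) = -10692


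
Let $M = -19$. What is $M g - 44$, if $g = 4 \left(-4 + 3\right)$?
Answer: $32$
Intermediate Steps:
$g = -4$ ($g = 4 \left(-1\right) = -4$)
$M g - 44 = \left(-19\right) \left(-4\right) - 44 = 76 - 44 = 32$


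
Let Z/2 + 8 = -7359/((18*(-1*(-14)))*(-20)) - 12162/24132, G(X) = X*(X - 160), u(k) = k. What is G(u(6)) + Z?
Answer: -1584655297/1689240 ≈ -938.09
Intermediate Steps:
G(X) = X*(-160 + X)
Z = -23797537/1689240 (Z = -16 + 2*(-7359/((18*(-1*(-14)))*(-20)) - 12162/24132) = -16 + 2*(-7359/((18*14)*(-20)) - 12162*1/24132) = -16 + 2*(-7359/(252*(-20)) - 2027/4022) = -16 + 2*(-7359/(-5040) - 2027/4022) = -16 + 2*(-7359*(-1/5040) - 2027/4022) = -16 + 2*(2453/1680 - 2027/4022) = -16 + 2*(3230303/3378480) = -16 + 3230303/1689240 = -23797537/1689240 ≈ -14.088)
G(u(6)) + Z = 6*(-160 + 6) - 23797537/1689240 = 6*(-154) - 23797537/1689240 = -924 - 23797537/1689240 = -1584655297/1689240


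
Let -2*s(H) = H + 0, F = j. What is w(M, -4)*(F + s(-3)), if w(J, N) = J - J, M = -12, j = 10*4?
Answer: 0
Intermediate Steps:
j = 40
F = 40
w(J, N) = 0
s(H) = -H/2 (s(H) = -(H + 0)/2 = -H/2)
w(M, -4)*(F + s(-3)) = 0*(40 - 1/2*(-3)) = 0*(40 + 3/2) = 0*(83/2) = 0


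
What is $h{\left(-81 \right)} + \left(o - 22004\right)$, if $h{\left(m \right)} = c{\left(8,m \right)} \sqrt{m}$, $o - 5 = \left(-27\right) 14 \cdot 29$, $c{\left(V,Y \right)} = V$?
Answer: $-32961 + 72 i \approx -32961.0 + 72.0 i$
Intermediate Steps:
$o = -10957$ ($o = 5 + \left(-27\right) 14 \cdot 29 = 5 - 10962 = -10957$)
$h{\left(m \right)} = 8 \sqrt{m}$
$h{\left(-81 \right)} + \left(o - 22004\right) = 8 \sqrt{-81} - 32961 = 8 \cdot 9 i - 32961 = 72 i - 32961 = -32961 + 72 i$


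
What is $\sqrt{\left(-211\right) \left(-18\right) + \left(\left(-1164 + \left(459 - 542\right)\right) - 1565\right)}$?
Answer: $\sqrt{986} \approx 31.401$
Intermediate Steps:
$\sqrt{\left(-211\right) \left(-18\right) + \left(\left(-1164 + \left(459 - 542\right)\right) - 1565\right)} = \sqrt{3798 - 2812} = \sqrt{986}$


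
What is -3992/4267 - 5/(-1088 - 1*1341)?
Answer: -9675233/10364543 ≈ -0.93349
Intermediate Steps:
-3992/4267 - 5/(-1088 - 1*1341) = -3992*1/4267 - 5/(-1088 - 1341) = -3992/4267 - 5/(-2429) = -3992/4267 - 5*(-1/2429) = -3992/4267 + 5/2429 = -9675233/10364543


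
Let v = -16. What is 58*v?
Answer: -928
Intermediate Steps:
58*v = 58*(-16) = -928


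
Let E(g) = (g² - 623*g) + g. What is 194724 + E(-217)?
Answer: 376787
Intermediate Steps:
E(g) = g² - 622*g
194724 + E(-217) = 194724 - 217*(-622 - 217) = 194724 - 217*(-839) = 194724 + 182063 = 376787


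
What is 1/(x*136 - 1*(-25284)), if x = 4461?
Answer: 1/631980 ≈ 1.5823e-6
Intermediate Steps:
1/(x*136 - 1*(-25284)) = 1/(4461*136 - 1*(-25284)) = 1/(606696 + 25284) = 1/631980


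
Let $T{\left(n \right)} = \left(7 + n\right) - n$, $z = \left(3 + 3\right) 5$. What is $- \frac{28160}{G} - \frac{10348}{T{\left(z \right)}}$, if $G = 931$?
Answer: $- \frac{1404444}{931} \approx -1508.5$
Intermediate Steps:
$z = 30$ ($z = 6 \cdot 5 = 30$)
$T{\left(n \right)} = 7$
$- \frac{28160}{G} - \frac{10348}{T{\left(z \right)}} = - \frac{28160}{931} - \frac{10348}{7} = - \frac{1404444}{931}$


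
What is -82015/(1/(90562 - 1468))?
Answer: -7307044410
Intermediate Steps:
-82015/(1/(90562 - 1468)) = -82015/(1/89094) = -82015/1/89094 = -82015*89094 = -7307044410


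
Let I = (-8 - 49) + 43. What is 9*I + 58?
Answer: -68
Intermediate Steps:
I = -14 (I = -57 + 43 = -14)
9*I + 58 = 9*(-14) + 58 = -126 + 58 = -68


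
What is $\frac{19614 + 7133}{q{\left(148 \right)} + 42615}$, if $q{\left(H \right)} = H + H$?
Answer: $\frac{26747}{42911} \approx 0.62331$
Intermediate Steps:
$q{\left(H \right)} = 2 H$
$\frac{19614 + 7133}{q{\left(148 \right)} + 42615} = \frac{19614 + 7133}{2 \cdot 148 + 42615} = \frac{26747}{296 + 42615} = \frac{26747}{42911}$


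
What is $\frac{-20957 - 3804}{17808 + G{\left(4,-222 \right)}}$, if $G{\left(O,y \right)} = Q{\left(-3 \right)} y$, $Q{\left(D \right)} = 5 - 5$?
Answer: $- \frac{24761}{17808} \approx -1.3904$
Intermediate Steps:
$Q{\left(D \right)} = 0$
$G{\left(O,y \right)} = 0$ ($G{\left(O,y \right)} = 0 y = 0$)
$\frac{-20957 - 3804}{17808 + G{\left(4,-222 \right)}} = \frac{-20957 - 3804}{17808 + 0} = - \frac{24761}{17808}$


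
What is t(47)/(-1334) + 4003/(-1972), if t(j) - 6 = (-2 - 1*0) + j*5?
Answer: -3455/1564 ≈ -2.2091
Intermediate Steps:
t(j) = 4 + 5*j (t(j) = 6 + ((-2 - 1*0) + j*5) = 6 + ((-2 + 0) + 5*j) = 6 + (-2 + 5*j) = 4 + 5*j)
t(47)/(-1334) + 4003/(-1972) = (4 + 5*47)/(-1334) + 4003/(-1972) = (4 + 235)*(-1/1334) + 4003*(-1/1972) = 239*(-1/1334) - 4003/1972 = -239/1334 - 4003/1972 = -3455/1564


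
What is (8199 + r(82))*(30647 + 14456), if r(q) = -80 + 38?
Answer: 367905171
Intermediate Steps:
r(q) = -42
(8199 + r(82))*(30647 + 14456) = (8199 - 42)*(30647 + 14456) = 8157*45103 = 367905171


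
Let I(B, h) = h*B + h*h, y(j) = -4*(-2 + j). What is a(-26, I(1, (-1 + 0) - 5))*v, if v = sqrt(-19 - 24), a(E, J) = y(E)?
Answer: 112*I*sqrt(43) ≈ 734.43*I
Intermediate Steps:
y(j) = 8 - 4*j
I(B, h) = h**2 + B*h (I(B, h) = B*h + h**2 = h**2 + B*h)
a(E, J) = 8 - 4*E
v = I*sqrt(43) (v = sqrt(-43) = I*sqrt(43) ≈ 6.5574*I)
a(-26, I(1, (-1 + 0) - 5))*v = (8 - 4*(-26))*(I*sqrt(43)) = (8 + 104)*(I*sqrt(43)) = 112*(I*sqrt(43)) = 112*I*sqrt(43)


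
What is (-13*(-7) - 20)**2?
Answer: 5041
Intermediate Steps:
(-13*(-7) - 20)**2 = (91 - 20)**2 = 71**2 = 5041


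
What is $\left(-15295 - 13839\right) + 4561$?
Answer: $-24573$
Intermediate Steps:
$\left(-15295 - 13839\right) + 4561 = -29134 + 4561 = -24573$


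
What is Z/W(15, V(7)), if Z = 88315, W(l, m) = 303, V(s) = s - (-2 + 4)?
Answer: 88315/303 ≈ 291.47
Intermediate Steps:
V(s) = -2 + s (V(s) = s - 1*2 = s - 2 = -2 + s)
Z/W(15, V(7)) = 88315/303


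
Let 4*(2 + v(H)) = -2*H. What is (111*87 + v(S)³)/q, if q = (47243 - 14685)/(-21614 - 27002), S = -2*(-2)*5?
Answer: -192738132/16279 ≈ -11840.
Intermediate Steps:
S = 20 (S = 4*5 = 20)
v(H) = -2 - H/2 (v(H) = -2 + (-2*H)/4 = -2 - H/2)
q = -16279/24308 (q = 32558/(-48616) = 32558*(-1/48616) = -16279/24308 ≈ -0.66970)
(111*87 + v(S)³)/q = (111*87 + (-2 - ½*20)³)/(-16279/24308) = (9657 + (-2 - 10)³)*(-24308/16279) = (9657 + (-12)³)*(-24308/16279) = (9657 - 1728)*(-24308/16279) = 7929*(-24308/16279) = -192738132/16279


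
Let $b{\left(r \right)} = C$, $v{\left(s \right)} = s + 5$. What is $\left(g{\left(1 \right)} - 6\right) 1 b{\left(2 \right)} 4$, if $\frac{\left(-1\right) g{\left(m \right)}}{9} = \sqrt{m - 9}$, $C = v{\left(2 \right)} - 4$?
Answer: $-72 - 216 i \sqrt{2} \approx -72.0 - 305.47 i$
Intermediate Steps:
$v{\left(s \right)} = 5 + s$
$C = 3$ ($C = \left(5 + 2\right) - 4 = 7 - 4 = 3$)
$b{\left(r \right)} = 3$
$g{\left(m \right)} = - 9 \sqrt{-9 + m}$ ($g{\left(m \right)} = - 9 \sqrt{m - 9} = - 9 \sqrt{-9 + m}$)
$\left(g{\left(1 \right)} - 6\right) 1 b{\left(2 \right)} 4 = \left(- 9 \sqrt{-9 + 1} - 6\right) 1 \cdot 3 \cdot 4 = \left(- 9 \sqrt{-8} - 6\right) 3 \cdot 4 = \left(- 9 \cdot 2 i \sqrt{2} - 6\right) 3 \cdot 4 = \left(- 18 i \sqrt{2} - 6\right) 3 \cdot 4 = \left(-6 - 18 i \sqrt{2}\right) 3 \cdot 4 = \left(-18 - 54 i \sqrt{2}\right) 4 = -72 - 216 i \sqrt{2}$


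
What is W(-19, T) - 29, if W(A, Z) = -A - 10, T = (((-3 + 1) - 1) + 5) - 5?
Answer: -20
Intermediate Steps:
T = -3 (T = ((-2 - 1) + 5) - 5 = (-3 + 5) - 5 = 2 - 5 = -3)
W(A, Z) = -10 - A
W(-19, T) - 29 = (-10 - 1*(-19)) - 29 = (-10 + 19) - 29 = 9 - 29 = -20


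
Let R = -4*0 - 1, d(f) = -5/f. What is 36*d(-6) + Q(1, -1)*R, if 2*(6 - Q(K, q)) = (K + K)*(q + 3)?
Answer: 26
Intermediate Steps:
R = -1 (R = 0 - 1 = -1)
Q(K, q) = 6 - K*(3 + q) (Q(K, q) = 6 - (K + K)*(q + 3)/2 = 6 - 2*K*(3 + q)/2 = 6 - K*(3 + q))
36*d(-6) + Q(1, -1)*R = 36*(-5/(-6)) + (6 - 3*1 - 1*1*(-1))*(-1) = 36*(-5*(-⅙)) + (6 - 3 + 1)*(-1) = 36*(⅚) + 4*(-1) = 30 - 4 = 26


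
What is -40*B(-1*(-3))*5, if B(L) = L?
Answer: -600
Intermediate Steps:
-40*B(-1*(-3))*5 = -(-40)*(-3)*5 = -40*3*5 = -120*5 = -600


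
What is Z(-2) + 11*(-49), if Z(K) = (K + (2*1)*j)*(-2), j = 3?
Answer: -547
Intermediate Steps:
Z(K) = -12 - 2*K (Z(K) = (K + (2*1)*3)*(-2) = (K + 2*3)*(-2) = (K + 6)*(-2) = (6 + K)*(-2) = -12 - 2*K)
Z(-2) + 11*(-49) = (-12 - 2*(-2)) + 11*(-49) = (-12 + 4) - 539 = -8 - 539 = -547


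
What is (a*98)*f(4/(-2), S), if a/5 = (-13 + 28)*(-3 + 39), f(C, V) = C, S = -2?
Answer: -529200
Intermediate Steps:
a = 2700 (a = 5*((-13 + 28)*(-3 + 39)) = 5*(15*36) = 5*540 = 2700)
(a*98)*f(4/(-2), S) = (2700*98)*(4/(-2)) = 264600*(4*(-½)) = 264600*(-2) = -529200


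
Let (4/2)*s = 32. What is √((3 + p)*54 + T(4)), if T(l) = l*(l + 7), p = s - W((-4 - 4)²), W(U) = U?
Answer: I*√2386 ≈ 48.847*I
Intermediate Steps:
s = 16 (s = (½)*32 = 16)
p = -48 (p = 16 - (-4 - 4)² = 16 - 1*(-8)² = 16 - 1*64 = 16 - 64 = -48)
T(l) = l*(7 + l)
√((3 + p)*54 + T(4)) = √((3 - 48)*54 + 4*(7 + 4)) = √(-45*54 + 4*11) = √(-2430 + 44) = √(-2386) = I*√2386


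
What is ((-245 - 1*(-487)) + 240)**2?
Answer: 232324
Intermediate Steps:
((-245 - 1*(-487)) + 240)**2 = ((-245 + 487) + 240)**2 = (242 + 240)**2 = 482**2 = 232324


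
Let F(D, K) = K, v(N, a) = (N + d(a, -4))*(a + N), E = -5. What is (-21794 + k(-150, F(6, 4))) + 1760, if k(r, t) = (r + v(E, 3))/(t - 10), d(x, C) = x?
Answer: -60029/3 ≈ -20010.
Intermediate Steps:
v(N, a) = (N + a)² (v(N, a) = (N + a)*(a + N) = (N + a)*(N + a) = (N + a)²)
k(r, t) = (4 + r)/(-10 + t) (k(r, t) = (r + ((-5)² + 3² + 2*(-5)*3))/(t - 10) = (r + (25 + 9 - 30))/(-10 + t) = (r + 4)/(-10 + t) = (4 + r)/(-10 + t))
(-21794 + k(-150, F(6, 4))) + 1760 = (-21794 + (4 - 150)/(-10 + 4)) + 1760 = (-21794 - 146/(-6)) + 1760 = (-21794 - ⅙*(-146)) + 1760 = (-21794 + 73/3) + 1760 = -65309/3 + 1760 = -60029/3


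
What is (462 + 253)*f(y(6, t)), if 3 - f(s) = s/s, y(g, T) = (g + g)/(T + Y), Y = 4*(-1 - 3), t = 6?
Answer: 1430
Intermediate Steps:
Y = -16 (Y = 4*(-4) = -16)
y(g, T) = 2*g/(-16 + T) (y(g, T) = (g + g)/(T - 16) = (2*g)/(-16 + T) = 2*g/(-16 + T))
f(s) = 2 (f(s) = 3 - s/s = 3 - 1*1 = 3 - 1 = 2)
(462 + 253)*f(y(6, t)) = (462 + 253)*2 = 715*2 = 1430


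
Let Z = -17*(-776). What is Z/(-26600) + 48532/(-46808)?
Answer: -59638823/38909150 ≈ -1.5328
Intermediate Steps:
Z = 13192
Z/(-26600) + 48532/(-46808) = 13192/(-26600) + 48532/(-46808) = 13192*(-1/26600) + 48532*(-1/46808) = -1649/3325 - 12133/11702 = -59638823/38909150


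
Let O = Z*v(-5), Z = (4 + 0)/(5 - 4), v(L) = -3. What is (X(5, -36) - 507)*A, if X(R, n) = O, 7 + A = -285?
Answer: 151548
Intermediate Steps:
Z = 4 (Z = 4/1 = 4*1 = 4)
A = -292 (A = -7 - 285 = -292)
O = -12 (O = 4*(-3) = -12)
X(R, n) = -12
(X(5, -36) - 507)*A = (-12 - 507)*(-292) = -519*(-292) = 151548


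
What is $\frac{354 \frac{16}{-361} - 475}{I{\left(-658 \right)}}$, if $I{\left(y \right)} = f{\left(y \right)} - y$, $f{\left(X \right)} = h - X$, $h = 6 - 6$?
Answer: $- \frac{177139}{475076} \approx -0.37286$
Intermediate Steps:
$h = 0$ ($h = 6 - 6 = 0$)
$f{\left(X \right)} = - X$ ($f{\left(X \right)} = 0 - X = - X$)
$I{\left(y \right)} = - 2 y$ ($I{\left(y \right)} = - y - y = - 2 y$)
$\frac{354 \frac{16}{-361} - 475}{I{\left(-658 \right)}} = \frac{354 \frac{16}{-361} - 475}{\left(-2\right) \left(-658\right)} = \frac{354 \cdot 16 \left(- \frac{1}{361}\right) - 475}{1316} = \left(354 \left(- \frac{16}{361}\right) - 475\right) \frac{1}{1316} = \left(- \frac{5664}{361} - 475\right) \frac{1}{1316} = \left(- \frac{177139}{361}\right) \frac{1}{1316} = - \frac{177139}{475076}$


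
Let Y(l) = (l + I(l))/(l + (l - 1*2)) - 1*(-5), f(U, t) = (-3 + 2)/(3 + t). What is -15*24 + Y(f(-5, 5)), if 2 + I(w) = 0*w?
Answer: -6373/18 ≈ -354.06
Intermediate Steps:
I(w) = -2 (I(w) = -2 + 0*w = -2 + 0 = -2)
f(U, t) = -1/(3 + t)
Y(l) = 5 + (-2 + l)/(-2 + 2*l) (Y(l) = (l - 2)/(l + (l - 1*2)) - 1*(-5) = (-2 + l)/(l + (l - 2)) + 5 = (-2 + l)/(l + (-2 + l)) + 5 = (-2 + l)/(-2 + 2*l) + 5 = 5 + (-2 + l)/(-2 + 2*l))
-15*24 + Y(f(-5, 5)) = -15*24 + (-12 + 11*(-1/(3 + 5)))/(2*(-1 - 1/(3 + 5))) = -360 + (-12 + 11*(-1/8))/(2*(-1 - 1/8)) = -360 + (-12 + 11*(-1*⅛))/(2*(-1 - 1*⅛)) = -360 + (-12 + 11*(-⅛))/(2*(-1 - ⅛)) = -360 + (-12 - 11/8)/(2*(-9/8)) = -360 + (½)*(-8/9)*(-107/8) = -360 + 107/18 = -6373/18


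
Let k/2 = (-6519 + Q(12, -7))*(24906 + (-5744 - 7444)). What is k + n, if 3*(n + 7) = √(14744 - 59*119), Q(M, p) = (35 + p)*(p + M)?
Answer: -149498251 + √7723/3 ≈ -1.4950e+8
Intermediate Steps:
Q(M, p) = (35 + p)*(M + p)
n = -7 + √7723/3 (n = -7 + √(14744 - 59*119)/3 = -7 + √(14744 - 7021)/3 = -7 + √7723/3 ≈ 22.294)
k = -149498244 (k = 2*((-6519 + ((-7)² + 35*12 + 35*(-7) + 12*(-7)))*(24906 + (-5744 - 7444))) = 2*((-6519 + (49 + 420 - 245 - 84))*(24906 - 13188)) = 2*((-6519 + 140)*11718) = 2*(-6379*11718) = 2*(-74749122) = -149498244)
k + n = -149498244 + (-7 + √7723/3) = -149498251 + √7723/3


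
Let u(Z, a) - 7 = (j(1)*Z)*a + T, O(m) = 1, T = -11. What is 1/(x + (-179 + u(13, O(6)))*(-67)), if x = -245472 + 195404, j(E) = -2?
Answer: -1/36065 ≈ -2.7728e-5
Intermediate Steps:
u(Z, a) = -4 - 2*Z*a (u(Z, a) = 7 + ((-2*Z)*a - 11) = 7 + (-2*Z*a - 11) = 7 + (-11 - 2*Z*a) = -4 - 2*Z*a)
x = -50068
1/(x + (-179 + u(13, O(6)))*(-67)) = 1/(-50068 + (-179 + (-4 - 2*13*1))*(-67)) = 1/(-50068 + (-179 + (-4 - 26))*(-67)) = 1/(-50068 + (-179 - 30)*(-67)) = 1/(-50068 - 209*(-67)) = 1/(-50068 + 14003) = 1/(-36065) = -1/36065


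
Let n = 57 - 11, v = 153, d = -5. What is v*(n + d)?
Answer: 6273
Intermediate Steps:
n = 46
v*(n + d) = 153*(46 - 5) = 153*41 = 6273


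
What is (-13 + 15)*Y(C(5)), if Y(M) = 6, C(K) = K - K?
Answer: 12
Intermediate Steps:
C(K) = 0
(-13 + 15)*Y(C(5)) = (-13 + 15)*6 = 2*6 = 12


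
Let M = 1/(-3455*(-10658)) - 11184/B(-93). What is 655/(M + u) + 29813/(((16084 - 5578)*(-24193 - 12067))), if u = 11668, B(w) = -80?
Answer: 187249662974597609/3380351580238636920 ≈ 0.055394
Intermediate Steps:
M = 5147909923/36823390 (M = 1/(-3455*(-10658)) - 11184/(-80) = -1/3455*(-1/10658) - 11184*(-1/80) = 1/36823390 + 699/5 = 5147909923/36823390 ≈ 139.80)
655/(M + u) + 29813/(((16084 - 5578)*(-24193 - 12067))) = 655/(5147909923/36823390 + 11668) + 29813/(((16084 - 5578)*(-24193 - 12067))) = 655/(434803224443/36823390) + 29813/((10506*(-36260))) = 655*(36823390/434803224443) + 29813/(-380947560) = 24119320450/434803224443 + 29813*(-1/380947560) = 24119320450/434803224443 - 4259/54421080 = 187249662974597609/3380351580238636920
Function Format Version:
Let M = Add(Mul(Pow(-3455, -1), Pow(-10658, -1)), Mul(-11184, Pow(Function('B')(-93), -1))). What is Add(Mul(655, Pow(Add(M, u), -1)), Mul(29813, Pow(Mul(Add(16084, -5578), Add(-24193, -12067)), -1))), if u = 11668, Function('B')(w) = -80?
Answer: Rational(187249662974597609, 3380351580238636920) ≈ 0.055394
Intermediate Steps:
M = Rational(5147909923, 36823390) (M = Add(Mul(Pow(-3455, -1), Pow(-10658, -1)), Mul(-11184, Pow(-80, -1))) = Add(Mul(Rational(-1, 3455), Rational(-1, 10658)), Mul(-11184, Rational(-1, 80))) = Add(Rational(1, 36823390), Rational(699, 5)) = Rational(5147909923, 36823390) ≈ 139.80)
Add(Mul(655, Pow(Add(M, u), -1)), Mul(29813, Pow(Mul(Add(16084, -5578), Add(-24193, -12067)), -1))) = Add(Mul(655, Pow(Add(Rational(5147909923, 36823390), 11668), -1)), Mul(29813, Pow(Mul(Add(16084, -5578), Add(-24193, -12067)), -1))) = Add(Mul(655, Pow(Rational(434803224443, 36823390), -1)), Mul(29813, Pow(Mul(10506, -36260), -1))) = Add(Mul(655, Rational(36823390, 434803224443)), Mul(29813, Pow(-380947560, -1))) = Add(Rational(24119320450, 434803224443), Mul(29813, Rational(-1, 380947560))) = Add(Rational(24119320450, 434803224443), Rational(-4259, 54421080)) = Rational(187249662974597609, 3380351580238636920)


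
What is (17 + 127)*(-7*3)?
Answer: -3024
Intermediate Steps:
(17 + 127)*(-7*3) = 144*(-21) = -3024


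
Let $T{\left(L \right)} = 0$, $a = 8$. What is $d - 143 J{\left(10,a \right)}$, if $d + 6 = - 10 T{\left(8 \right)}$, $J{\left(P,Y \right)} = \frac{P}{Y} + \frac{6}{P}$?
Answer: $- \frac{5411}{20} \approx -270.55$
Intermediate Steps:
$J{\left(P,Y \right)} = \frac{6}{P} + \frac{P}{Y}$
$d = -6$ ($d = -6 - 0 = -6 + 0 = -6$)
$d - 143 J{\left(10,a \right)} = -6 - 143 \left(\frac{6}{10} + \frac{10}{8}\right) = -6 - 143 \left(6 \cdot \frac{1}{10} + 10 \cdot \frac{1}{8}\right) = -6 - 143 \left(\frac{3}{5} + \frac{5}{4}\right) = -6 - \frac{5291}{20} = - \frac{5411}{20}$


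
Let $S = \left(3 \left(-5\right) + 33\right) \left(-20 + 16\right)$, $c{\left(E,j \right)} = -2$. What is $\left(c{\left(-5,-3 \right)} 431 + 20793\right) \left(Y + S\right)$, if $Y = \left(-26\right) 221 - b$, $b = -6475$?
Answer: $13094667$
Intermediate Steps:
$S = -72$ ($S = \left(-15 + 33\right) \left(-4\right) = 18 \left(-4\right) = -72$)
$Y = 729$ ($Y = \left(-26\right) 221 - -6475 = -5746 + 6475 = 729$)
$\left(c{\left(-5,-3 \right)} 431 + 20793\right) \left(Y + S\right) = \left(\left(-2\right) 431 + 20793\right) \left(729 - 72\right) = \left(-862 + 20793\right) 657 = 19931 \cdot 657 = 13094667$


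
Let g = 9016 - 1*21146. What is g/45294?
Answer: -6065/22647 ≈ -0.26781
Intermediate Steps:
g = -12130 (g = 9016 - 21146 = -12130)
g/45294 = -12130/45294 = -12130*1/45294 = -6065/22647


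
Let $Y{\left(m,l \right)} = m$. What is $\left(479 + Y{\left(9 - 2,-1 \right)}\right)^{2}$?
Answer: $236196$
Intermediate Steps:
$\left(479 + Y{\left(9 - 2,-1 \right)}\right)^{2} = \left(479 + \left(9 - 2\right)\right)^{2} = \left(479 + 7\right)^{2} = 486^{2} = 236196$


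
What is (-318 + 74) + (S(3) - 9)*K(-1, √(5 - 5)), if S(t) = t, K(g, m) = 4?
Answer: -268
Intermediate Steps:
(-318 + 74) + (S(3) - 9)*K(-1, √(5 - 5)) = (-318 + 74) + (3 - 9)*4 = -244 - 6*4 = -244 - 24 = -268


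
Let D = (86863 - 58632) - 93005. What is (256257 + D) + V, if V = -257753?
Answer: -66270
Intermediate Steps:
D = -64774 (D = 28231 - 93005 = -64774)
(256257 + D) + V = (256257 - 64774) - 257753 = 191483 - 257753 = -66270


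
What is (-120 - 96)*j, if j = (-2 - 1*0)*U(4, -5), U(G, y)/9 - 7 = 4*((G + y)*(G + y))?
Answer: 42768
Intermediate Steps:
U(G, y) = 63 + 36*(G + y)² (U(G, y) = 63 + 9*(4*((G + y)*(G + y))) = 63 + 9*(4*(G + y)²) = 63 + 36*(G + y)²)
j = -198 (j = (-2 - 1*0)*(63 + 36*(4 - 5)²) = (-2 + 0)*(63 + 36*(-1)²) = -2*(63 + 36*1) = -2*(63 + 36) = -2*99 = -198)
(-120 - 96)*j = (-120 - 96)*(-198) = -216*(-198) = 42768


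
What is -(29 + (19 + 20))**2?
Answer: -4624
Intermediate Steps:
-(29 + (19 + 20))**2 = -(29 + 39)**2 = -1*68**2 = -1*4624 = -4624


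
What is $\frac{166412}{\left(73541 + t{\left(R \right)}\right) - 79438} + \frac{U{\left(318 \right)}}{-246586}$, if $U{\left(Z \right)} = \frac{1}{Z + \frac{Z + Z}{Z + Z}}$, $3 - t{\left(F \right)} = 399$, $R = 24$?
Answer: $- \frac{451383563969}{17069422678} \approx -26.444$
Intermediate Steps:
$t{\left(F \right)} = -396$ ($t{\left(F \right)} = 3 - 399 = -396$)
$U{\left(Z \right)} = \frac{1}{1 + Z}$ ($U{\left(Z \right)} = \frac{1}{Z + \frac{2 Z}{2 Z}} = \frac{1}{Z + 2 Z \frac{1}{2 Z}} = \frac{1}{Z + 1} = \frac{1}{1 + Z}$)
$\frac{166412}{\left(73541 + t{\left(R \right)}\right) - 79438} + \frac{U{\left(318 \right)}}{-246586} = \frac{166412}{\left(73541 - 396\right) - 79438} + \frac{1}{\left(1 + 318\right) \left(-246586\right)} = \frac{166412}{73145 - 79438} + \frac{1}{319} \left(- \frac{1}{246586}\right) = \frac{166412}{-6293} + \frac{1}{319} \left(- \frac{1}{246586}\right) = 166412 \left(- \frac{1}{6293}\right) - \frac{1}{78660934} = - \frac{166412}{6293} - \frac{1}{78660934} = - \frac{451383563969}{17069422678}$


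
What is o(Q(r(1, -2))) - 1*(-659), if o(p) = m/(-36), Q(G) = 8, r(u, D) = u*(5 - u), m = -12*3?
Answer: 660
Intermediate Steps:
m = -36
o(p) = 1 (o(p) = -36/(-36) = -36*(-1/36) = 1)
o(Q(r(1, -2))) - 1*(-659) = 1 - 1*(-659) = 1 + 659 = 660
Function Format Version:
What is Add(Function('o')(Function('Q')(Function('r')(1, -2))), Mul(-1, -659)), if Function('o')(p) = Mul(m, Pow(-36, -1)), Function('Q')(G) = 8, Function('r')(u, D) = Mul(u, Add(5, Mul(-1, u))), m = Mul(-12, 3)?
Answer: 660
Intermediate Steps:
m = -36
Function('o')(p) = 1 (Function('o')(p) = Mul(-36, Pow(-36, -1)) = Mul(-36, Rational(-1, 36)) = 1)
Add(Function('o')(Function('Q')(Function('r')(1, -2))), Mul(-1, -659)) = Add(1, Mul(-1, -659)) = Add(1, 659) = 660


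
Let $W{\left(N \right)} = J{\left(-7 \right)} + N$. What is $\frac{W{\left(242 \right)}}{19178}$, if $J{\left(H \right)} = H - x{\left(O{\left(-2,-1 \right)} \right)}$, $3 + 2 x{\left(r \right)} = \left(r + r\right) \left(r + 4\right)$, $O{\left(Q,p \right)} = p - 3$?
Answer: $\frac{11}{892} \approx 0.012332$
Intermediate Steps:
$O{\left(Q,p \right)} = -3 + p$
$x{\left(r \right)} = - \frac{3}{2} + r \left(4 + r\right)$ ($x{\left(r \right)} = - \frac{3}{2} + \frac{\left(r + r\right) \left(r + 4\right)}{2} = - \frac{3}{2} + \frac{2 r \left(4 + r\right)}{2} = - \frac{3}{2} + r \left(4 + r\right)$)
$J{\left(H \right)} = \frac{3}{2} + H$ ($J{\left(H \right)} = H - \left(- \frac{3}{2} + \left(-3 - 1\right)^{2} + 4 \left(-3 - 1\right)\right) = H - \left(- \frac{3}{2} + \left(-4\right)^{2} + 4 \left(-4\right)\right) = H - \left(- \frac{3}{2} + 16 - 16\right) = H - - \frac{3}{2} = H + \frac{3}{2} = \frac{3}{2} + H$)
$W{\left(N \right)} = - \frac{11}{2} + N$ ($W{\left(N \right)} = \left(\frac{3}{2} - 7\right) + N = - \frac{11}{2} + N$)
$\frac{W{\left(242 \right)}}{19178} = \frac{- \frac{11}{2} + 242}{19178} = \frac{473}{2} \cdot \frac{1}{19178} = \frac{11}{892}$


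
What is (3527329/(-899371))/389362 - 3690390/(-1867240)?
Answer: 64614873654109291/32693588373737324 ≈ 1.9764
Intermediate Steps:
(3527329/(-899371))/389362 - 3690390/(-1867240) = (3527329*(-1/899371))*(1/389362) - 3690390*(-1/1867240) = -3527329/899371*1/389362 + 369039/186724 = -3527329/350180891302 + 369039/186724 = 64614873654109291/32693588373737324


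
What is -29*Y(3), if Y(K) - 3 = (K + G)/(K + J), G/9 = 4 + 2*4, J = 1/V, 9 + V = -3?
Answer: -41673/35 ≈ -1190.7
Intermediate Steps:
V = -12 (V = -9 - 3 = -12)
J = -1/12 (J = 1/(-12) = -1/12 ≈ -0.083333)
G = 108 (G = 9*(4 + 2*4) = 9*(4 + 8) = 9*12 = 108)
Y(K) = 3 + (108 + K)/(-1/12 + K) (Y(K) = 3 + (K + 108)/(K - 1/12) = 3 + (108 + K)/(-1/12 + K))
-29*Y(3) = -87*(431 + 16*3)/(-1 + 12*3) = -87*(431 + 48)/(-1 + 36) = -87*479/35 = -29*1437/35 = -41673/35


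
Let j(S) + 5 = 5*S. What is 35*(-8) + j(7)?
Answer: -250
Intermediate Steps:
j(S) = -5 + 5*S
35*(-8) + j(7) = 35*(-8) + (-5 + 5*7) = -280 + (-5 + 35) = -280 + 30 = -250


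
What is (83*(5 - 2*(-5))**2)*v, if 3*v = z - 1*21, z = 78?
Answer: 354825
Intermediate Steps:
v = 19 (v = (78 - 1*21)/3 = (78 - 21)/3 = (1/3)*57 = 19)
(83*(5 - 2*(-5))**2)*v = (83*(5 - 2*(-5))**2)*19 = (83*(5 + 10)**2)*19 = (83*15**2)*19 = (83*225)*19 = 18675*19 = 354825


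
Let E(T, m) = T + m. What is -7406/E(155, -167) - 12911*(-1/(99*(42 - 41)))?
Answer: 148021/198 ≈ 747.58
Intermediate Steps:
-7406/E(155, -167) - 12911*(-1/(99*(42 - 41))) = -7406/(155 - 167) - 12911*(-1/(99*(42 - 41))) = -7406/(-12) - 12911/((-99*1)) = -7406*(-1/12) - 12911/(-99) = 3703/6 - 12911*(-1/99) = 3703/6 + 12911/99 = 148021/198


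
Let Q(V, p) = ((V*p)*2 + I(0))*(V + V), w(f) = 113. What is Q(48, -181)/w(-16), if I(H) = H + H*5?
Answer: -1668096/113 ≈ -14762.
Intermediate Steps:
I(H) = 6*H (I(H) = H + 5*H = 6*H)
Q(V, p) = 4*p*V**2 (Q(V, p) = ((V*p)*2 + 6*0)*(V + V) = (2*V*p + 0)*(2*V) = (2*V*p)*(2*V) = 4*p*V**2)
Q(48, -181)/w(-16) = (4*(-181)*48**2)/113 = (4*(-181)*2304)*(1/113) = -1668096*1/113 = -1668096/113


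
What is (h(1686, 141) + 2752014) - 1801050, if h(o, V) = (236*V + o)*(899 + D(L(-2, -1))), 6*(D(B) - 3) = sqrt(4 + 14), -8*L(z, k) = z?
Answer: 32486688 + 17481*sqrt(2) ≈ 3.2511e+7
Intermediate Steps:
L(z, k) = -z/8
D(B) = 3 + sqrt(2)/2 (D(B) = 3 + sqrt(4 + 14)/6 = 3 + sqrt(18)/6 = 3 + (3*sqrt(2))/6 = 3 + sqrt(2)/2)
h(o, V) = (902 + sqrt(2)/2)*(o + 236*V) (h(o, V) = (236*V + o)*(899 + (3 + sqrt(2)/2)) = (o + 236*V)*(902 + sqrt(2)/2) = (902 + sqrt(2)/2)*(o + 236*V))
(h(1686, 141) + 2752014) - 1801050 = ((902*1686 + 212872*141 + (1/2)*1686*sqrt(2) + 118*141*sqrt(2)) + 2752014) - 1801050 = ((1520772 + 30014952 + 843*sqrt(2) + 16638*sqrt(2)) + 2752014) - 1801050 = ((31535724 + 17481*sqrt(2)) + 2752014) - 1801050 = (34287738 + 17481*sqrt(2)) - 1801050 = 32486688 + 17481*sqrt(2)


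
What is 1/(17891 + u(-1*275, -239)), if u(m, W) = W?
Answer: 1/17652 ≈ 5.6651e-5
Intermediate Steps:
1/(17891 + u(-1*275, -239)) = 1/(17891 - 239) = 1/17652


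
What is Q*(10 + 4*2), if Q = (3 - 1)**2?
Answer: 72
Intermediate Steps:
Q = 4 (Q = 2**2 = 4)
Q*(10 + 4*2) = 4*(10 + 4*2) = 4*(10 + 8) = 4*18 = 72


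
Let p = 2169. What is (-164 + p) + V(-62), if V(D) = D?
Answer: 1943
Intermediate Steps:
(-164 + p) + V(-62) = (-164 + 2169) - 62 = 2005 - 62 = 1943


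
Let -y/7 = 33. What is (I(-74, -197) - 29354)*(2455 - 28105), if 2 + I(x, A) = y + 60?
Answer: 757367550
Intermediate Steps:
y = -231 (y = -7*33 = -231)
I(x, A) = -173 (I(x, A) = -2 + (-231 + 60) = -2 - 171 = -173)
(I(-74, -197) - 29354)*(2455 - 28105) = (-173 - 29354)*(2455 - 28105) = -29527*(-25650) = 757367550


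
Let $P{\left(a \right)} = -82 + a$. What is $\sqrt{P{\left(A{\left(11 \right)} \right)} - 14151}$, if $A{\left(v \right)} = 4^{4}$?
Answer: $3 i \sqrt{1553} \approx 118.22 i$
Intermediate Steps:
$A{\left(v \right)} = 256$
$\sqrt{P{\left(A{\left(11 \right)} \right)} - 14151} = \sqrt{\left(-82 + 256\right) - 14151} = \sqrt{174 - 14151} = \sqrt{-13977} = 3 i \sqrt{1553}$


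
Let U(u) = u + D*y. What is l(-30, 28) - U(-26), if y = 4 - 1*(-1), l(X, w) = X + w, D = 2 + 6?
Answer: -16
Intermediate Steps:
D = 8
y = 5 (y = 4 + 1 = 5)
U(u) = 40 + u (U(u) = u + 8*5 = u + 40 = 40 + u)
l(-30, 28) - U(-26) = (-30 + 28) - (40 - 26) = -2 - 1*14 = -2 - 14 = -16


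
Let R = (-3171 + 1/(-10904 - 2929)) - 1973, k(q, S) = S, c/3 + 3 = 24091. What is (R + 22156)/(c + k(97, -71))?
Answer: 235326995/998645769 ≈ 0.23565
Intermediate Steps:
c = 72264 (c = -9 + 3*24091 = -9 + 72273 = 72264)
R = -71156953/13833 (R = (-3171 + 1/(-13833)) - 1973 = (-3171 - 1/13833) - 1973 = -43864444/13833 - 1973 = -71156953/13833 ≈ -5144.0)
(R + 22156)/(c + k(97, -71)) = (-71156953/13833 + 22156)/(72264 - 71) = (235326995/13833)/72193 = (235326995/13833)*(1/72193) = 235326995/998645769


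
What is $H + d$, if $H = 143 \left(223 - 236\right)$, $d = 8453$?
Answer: $6594$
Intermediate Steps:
$H = -1859$ ($H = 143 \left(-13\right) = -1859$)
$H + d = -1859 + 8453 = 6594$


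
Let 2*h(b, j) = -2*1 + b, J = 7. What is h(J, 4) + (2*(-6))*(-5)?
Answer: 125/2 ≈ 62.500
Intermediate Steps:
h(b, j) = -1 + b/2 (h(b, j) = (-2*1 + b)/2 = (-2 + b)/2 = -1 + b/2)
h(J, 4) + (2*(-6))*(-5) = (-1 + (1/2)*7) + (2*(-6))*(-5) = (-1 + 7/2) - 12*(-5) = 5/2 + 60 = 125/2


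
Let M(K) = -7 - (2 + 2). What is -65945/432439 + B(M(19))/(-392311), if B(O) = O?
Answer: -25866192066/169650576529 ≈ -0.15247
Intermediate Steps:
M(K) = -11 (M(K) = -7 - 1*4 = -7 - 4 = -11)
-65945/432439 + B(M(19))/(-392311) = -65945/432439 - 11/(-392311) = -65945*1/432439 - 11*(-1/392311) = -65945/432439 + 11/392311 = -25866192066/169650576529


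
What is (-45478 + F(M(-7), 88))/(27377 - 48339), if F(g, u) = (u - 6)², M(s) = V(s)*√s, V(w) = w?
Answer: 19377/10481 ≈ 1.8488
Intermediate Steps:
M(s) = s^(3/2) (M(s) = s*√s = s^(3/2))
F(g, u) = (-6 + u)²
(-45478 + F(M(-7), 88))/(27377 - 48339) = (-45478 + (-6 + 88)²)/(27377 - 48339) = (-45478 + 82²)/(-20962) = (-45478 + 6724)*(-1/20962) = -38754*(-1/20962) = 19377/10481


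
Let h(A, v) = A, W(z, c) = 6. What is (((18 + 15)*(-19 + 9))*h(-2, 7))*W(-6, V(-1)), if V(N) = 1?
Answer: 3960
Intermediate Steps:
(((18 + 15)*(-19 + 9))*h(-2, 7))*W(-6, V(-1)) = (((18 + 15)*(-19 + 9))*(-2))*6 = ((33*(-10))*(-2))*6 = -330*(-2)*6 = 660*6 = 3960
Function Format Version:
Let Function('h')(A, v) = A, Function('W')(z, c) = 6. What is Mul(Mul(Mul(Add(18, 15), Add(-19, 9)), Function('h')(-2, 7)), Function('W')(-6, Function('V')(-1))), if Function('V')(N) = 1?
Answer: 3960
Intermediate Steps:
Mul(Mul(Mul(Add(18, 15), Add(-19, 9)), Function('h')(-2, 7)), Function('W')(-6, Function('V')(-1))) = Mul(Mul(Mul(Add(18, 15), Add(-19, 9)), -2), 6) = Mul(Mul(Mul(33, -10), -2), 6) = Mul(Mul(-330, -2), 6) = Mul(660, 6) = 3960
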